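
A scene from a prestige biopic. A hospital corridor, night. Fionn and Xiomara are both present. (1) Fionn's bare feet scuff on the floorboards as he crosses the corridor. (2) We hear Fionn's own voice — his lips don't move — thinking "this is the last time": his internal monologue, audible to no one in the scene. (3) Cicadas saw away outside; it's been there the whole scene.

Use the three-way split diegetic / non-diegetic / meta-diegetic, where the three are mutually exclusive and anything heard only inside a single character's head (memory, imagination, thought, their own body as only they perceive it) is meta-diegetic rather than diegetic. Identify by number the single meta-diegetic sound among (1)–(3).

(1) is diegetic: it's the physical sound of Fionn moving in the space.
(2) internal monologue — inside Fionn's mind, not spoken into the scene → meta-diegetic.
(3) is diegetic: cicadas is part of the location's real environment.
Only (2) is meta-diegetic.

2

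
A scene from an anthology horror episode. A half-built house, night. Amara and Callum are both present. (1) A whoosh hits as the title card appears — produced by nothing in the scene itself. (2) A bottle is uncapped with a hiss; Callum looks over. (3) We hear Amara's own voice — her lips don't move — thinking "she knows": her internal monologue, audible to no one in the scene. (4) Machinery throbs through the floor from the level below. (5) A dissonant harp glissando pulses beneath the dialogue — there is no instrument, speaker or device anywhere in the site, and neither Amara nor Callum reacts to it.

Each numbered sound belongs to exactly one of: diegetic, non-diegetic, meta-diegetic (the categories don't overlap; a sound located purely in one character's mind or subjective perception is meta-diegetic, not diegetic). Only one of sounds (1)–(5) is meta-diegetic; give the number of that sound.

(1) nothing in the scene produces it; it's an accent added for the audience → non-diegetic.
(2) the sound comes from a bottle physically present in the location → diegetic.
(3) is meta-diegetic: Amara's thought-voice: a private mental sound no other character can hear.
Sound (4): machinery is part of the location's real environment, so diegetic.
(5) it has no source in the story world and no character can hear it — it's underscore → non-diegetic.
Only (3) is meta-diegetic.

3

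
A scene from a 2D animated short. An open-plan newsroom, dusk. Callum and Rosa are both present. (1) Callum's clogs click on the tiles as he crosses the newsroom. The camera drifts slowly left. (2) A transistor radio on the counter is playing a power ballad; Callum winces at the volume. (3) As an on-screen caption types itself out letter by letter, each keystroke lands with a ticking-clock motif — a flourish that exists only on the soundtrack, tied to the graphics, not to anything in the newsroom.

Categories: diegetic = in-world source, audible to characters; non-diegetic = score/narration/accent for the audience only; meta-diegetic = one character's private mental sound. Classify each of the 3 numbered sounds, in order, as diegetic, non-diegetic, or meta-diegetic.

(1) is diegetic: Callum's footsteps are produced in the story world.
Sound (2): source music from a transistor radio, which exists in the story world, so diegetic.
Sound (3): the caption isn't part of the story world, so neither is the sound tied to it, so non-diegetic.

diegetic, diegetic, non-diegetic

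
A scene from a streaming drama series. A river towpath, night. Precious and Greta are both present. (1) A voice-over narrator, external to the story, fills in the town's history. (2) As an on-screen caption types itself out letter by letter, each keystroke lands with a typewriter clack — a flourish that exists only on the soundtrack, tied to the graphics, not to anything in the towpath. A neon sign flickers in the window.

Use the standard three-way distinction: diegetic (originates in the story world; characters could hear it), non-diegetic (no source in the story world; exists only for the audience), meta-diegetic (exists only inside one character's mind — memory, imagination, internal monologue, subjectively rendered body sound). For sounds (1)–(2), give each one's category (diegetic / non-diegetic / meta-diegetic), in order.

non-diegetic, non-diegetic

Sound (1): the narrator exists outside the story world, addressing only the audience, so non-diegetic.
(2) is non-diegetic: the caption isn't part of the story world, so neither is the sound tied to it.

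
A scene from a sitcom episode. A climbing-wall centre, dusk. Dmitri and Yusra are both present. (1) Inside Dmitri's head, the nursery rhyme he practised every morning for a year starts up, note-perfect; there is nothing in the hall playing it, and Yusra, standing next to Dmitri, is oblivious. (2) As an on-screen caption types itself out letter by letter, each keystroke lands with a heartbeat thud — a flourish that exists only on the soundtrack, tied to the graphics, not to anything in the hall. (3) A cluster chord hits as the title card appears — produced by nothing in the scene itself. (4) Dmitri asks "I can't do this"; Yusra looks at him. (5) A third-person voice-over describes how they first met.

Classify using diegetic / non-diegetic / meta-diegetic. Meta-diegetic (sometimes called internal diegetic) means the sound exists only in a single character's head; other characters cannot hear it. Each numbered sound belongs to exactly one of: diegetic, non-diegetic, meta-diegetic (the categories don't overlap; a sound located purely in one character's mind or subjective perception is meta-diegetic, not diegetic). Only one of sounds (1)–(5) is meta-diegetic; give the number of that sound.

(1) remembered music, private to Dmitri — Yusra is oblivious because it isn't in the room → meta-diegetic.
Sound (2): the caption isn't part of the story world, so neither is the sound tied to it, so non-diegetic.
Sound (3): it's a sound-design accent with no in-world source; no one in the scene can hear it, so non-diegetic.
Sound (4): on-screen dialogue — Dmitri speaks and Yusra is there to hear, so diegetic.
(5) commentary laid over the scene from outside the fiction → non-diegetic.
Only (1) is meta-diegetic.

1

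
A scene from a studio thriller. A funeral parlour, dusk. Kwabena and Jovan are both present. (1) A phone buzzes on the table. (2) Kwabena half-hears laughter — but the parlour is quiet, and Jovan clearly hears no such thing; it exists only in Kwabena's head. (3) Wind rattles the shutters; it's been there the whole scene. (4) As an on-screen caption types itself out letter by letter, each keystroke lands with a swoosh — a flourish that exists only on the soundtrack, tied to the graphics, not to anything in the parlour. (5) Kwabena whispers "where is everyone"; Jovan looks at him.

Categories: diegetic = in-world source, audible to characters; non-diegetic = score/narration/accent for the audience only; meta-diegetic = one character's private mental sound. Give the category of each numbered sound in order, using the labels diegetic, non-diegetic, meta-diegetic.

diegetic, meta-diegetic, diegetic, non-diegetic, diegetic

(1) is diegetic: a phone is a real object/event in the scene's world.
(2) is meta-diegetic: Kwabena alone 'hears' it — an imagined sound, not present in the space.
(3) it's the actual ambient sound of the location → diegetic.
(4) sound married to a title/caption — outside the diegesis by definition → non-diegetic.
(5) on-screen dialogue — Kwabena speaks and Jovan is there to hear → diegetic.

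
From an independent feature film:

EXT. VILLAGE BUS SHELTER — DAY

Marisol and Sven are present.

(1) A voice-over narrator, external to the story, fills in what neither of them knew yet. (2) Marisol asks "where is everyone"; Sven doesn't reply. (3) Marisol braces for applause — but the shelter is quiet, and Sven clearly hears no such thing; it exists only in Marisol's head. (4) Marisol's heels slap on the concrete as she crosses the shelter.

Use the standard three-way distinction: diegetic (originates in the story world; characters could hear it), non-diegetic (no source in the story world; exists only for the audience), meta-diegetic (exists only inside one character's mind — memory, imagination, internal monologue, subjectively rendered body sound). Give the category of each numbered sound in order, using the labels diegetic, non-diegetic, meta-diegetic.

non-diegetic, diegetic, meta-diegetic, diegetic

(1) external voice-over — not a character, not heard by anyone in the scene → non-diegetic.
Sound (2): Marisol is a character speaking aloud in the scene, so diegetic.
Sound (3): Marisol alone 'hears' it — an imagined sound, not present in the space, so meta-diegetic.
(4) is diegetic: Marisol's footsteps are produced in the story world.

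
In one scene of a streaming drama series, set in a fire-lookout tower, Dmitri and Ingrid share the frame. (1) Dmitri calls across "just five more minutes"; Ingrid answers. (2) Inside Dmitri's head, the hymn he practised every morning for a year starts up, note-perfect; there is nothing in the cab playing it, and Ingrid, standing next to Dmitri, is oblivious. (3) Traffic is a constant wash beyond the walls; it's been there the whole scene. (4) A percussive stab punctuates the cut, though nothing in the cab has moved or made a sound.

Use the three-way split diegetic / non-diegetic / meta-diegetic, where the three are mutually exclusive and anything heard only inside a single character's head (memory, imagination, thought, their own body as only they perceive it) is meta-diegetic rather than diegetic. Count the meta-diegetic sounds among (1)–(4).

(1) is diegetic: spoken by a character present in the story world.
Sound (2): remembered music, private to Dmitri — Ingrid is oblivious because it isn't in the room, so meta-diegetic.
Sound (3): traffic is part of the location's real environment, so diegetic.
(4) is non-diegetic: an editorial stinger — it belongs to the cut, not the story world.
Meta-diegetic: (2) — that's 1.

1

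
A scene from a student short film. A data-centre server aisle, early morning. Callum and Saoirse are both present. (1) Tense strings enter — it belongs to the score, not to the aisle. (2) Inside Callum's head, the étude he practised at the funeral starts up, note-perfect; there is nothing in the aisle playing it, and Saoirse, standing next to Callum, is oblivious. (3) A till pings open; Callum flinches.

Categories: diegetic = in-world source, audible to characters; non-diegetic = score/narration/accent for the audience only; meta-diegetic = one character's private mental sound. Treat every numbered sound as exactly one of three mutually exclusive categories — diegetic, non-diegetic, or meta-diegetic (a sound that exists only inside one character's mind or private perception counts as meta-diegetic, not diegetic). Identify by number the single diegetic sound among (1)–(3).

3

(1) is non-diegetic: nothing in the aisle produces it and the characters don't hear it — pure soundtrack.
(2) is meta-diegetic: remembered music, private to Callum — Saoirse is oblivious because it isn't in the room.
Sound (3): the sound comes from a till physically present in the location, so diegetic.
Only (3) is diegetic.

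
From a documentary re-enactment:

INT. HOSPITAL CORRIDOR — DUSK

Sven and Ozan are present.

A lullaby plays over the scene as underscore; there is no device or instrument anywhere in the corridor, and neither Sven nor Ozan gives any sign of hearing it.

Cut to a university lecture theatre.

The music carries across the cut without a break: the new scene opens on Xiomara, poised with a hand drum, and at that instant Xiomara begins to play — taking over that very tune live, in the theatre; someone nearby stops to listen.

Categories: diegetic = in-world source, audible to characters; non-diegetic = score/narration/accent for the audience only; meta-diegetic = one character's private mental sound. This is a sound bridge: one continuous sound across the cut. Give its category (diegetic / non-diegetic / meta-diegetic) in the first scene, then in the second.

Scene one: there's no in-world source anywhere and no character hears it — underscore for the audience only → non-diegetic.
Scene two: from the moment Xiomara starts playing, the tune is being performed on a hand drum inside the story world and another character hears it → diegetic.

non-diegetic, diegetic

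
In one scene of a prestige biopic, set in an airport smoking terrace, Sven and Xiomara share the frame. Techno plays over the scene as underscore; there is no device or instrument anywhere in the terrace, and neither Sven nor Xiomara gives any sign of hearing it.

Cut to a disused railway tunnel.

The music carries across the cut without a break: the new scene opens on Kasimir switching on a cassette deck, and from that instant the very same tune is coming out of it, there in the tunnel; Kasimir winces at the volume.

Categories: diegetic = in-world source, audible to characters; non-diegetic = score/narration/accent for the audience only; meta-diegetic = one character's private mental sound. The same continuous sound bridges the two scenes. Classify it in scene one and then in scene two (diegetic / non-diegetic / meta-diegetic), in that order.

Scene one: there's no in-world source anywhere and no character hears it — underscore for the audience only → non-diegetic.
Scene two: once Kasimir turns on a cassette deck, the music has a real source in the story world and Kasimir reacts to it → diegetic.

non-diegetic, diegetic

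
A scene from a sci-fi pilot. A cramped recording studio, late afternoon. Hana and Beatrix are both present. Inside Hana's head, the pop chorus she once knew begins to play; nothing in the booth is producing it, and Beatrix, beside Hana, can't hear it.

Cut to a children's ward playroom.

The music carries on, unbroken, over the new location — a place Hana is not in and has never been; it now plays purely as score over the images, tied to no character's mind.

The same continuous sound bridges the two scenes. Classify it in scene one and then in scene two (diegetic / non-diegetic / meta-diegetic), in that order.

meta-diegetic, non-diegetic

Scene one: the music exists only inside Hana's mind; Beatrix can't hear it → meta-diegetic.
Scene two: it's detached from Hana entirely and plays over unrelated images with no in-world source — conventional underscore → non-diegetic.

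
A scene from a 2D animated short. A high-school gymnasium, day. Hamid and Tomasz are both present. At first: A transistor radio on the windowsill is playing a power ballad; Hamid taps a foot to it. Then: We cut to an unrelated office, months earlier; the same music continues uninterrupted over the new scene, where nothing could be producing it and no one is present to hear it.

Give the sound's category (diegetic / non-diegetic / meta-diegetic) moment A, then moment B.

diegetic, non-diegetic

Moment A: a transistor radio is a real in-scene source and Hamid reacts to it → diegetic.
Moment B: there is no longer any in-world source and no one can hear it — it has become underscore → non-diegetic.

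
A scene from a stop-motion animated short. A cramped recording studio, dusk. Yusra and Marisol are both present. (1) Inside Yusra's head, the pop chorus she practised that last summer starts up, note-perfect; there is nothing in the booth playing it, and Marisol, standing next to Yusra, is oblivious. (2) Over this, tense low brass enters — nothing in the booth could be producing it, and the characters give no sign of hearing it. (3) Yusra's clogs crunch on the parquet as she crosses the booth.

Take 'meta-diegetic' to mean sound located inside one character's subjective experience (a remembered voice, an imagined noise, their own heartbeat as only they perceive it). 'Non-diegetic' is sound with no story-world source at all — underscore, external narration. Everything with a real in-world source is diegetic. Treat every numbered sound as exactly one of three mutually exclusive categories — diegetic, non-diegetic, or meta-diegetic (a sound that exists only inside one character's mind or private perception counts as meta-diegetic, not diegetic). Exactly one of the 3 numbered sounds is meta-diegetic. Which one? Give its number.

(1) remembered music, private to Yusra — Marisol is oblivious because it isn't in the room → meta-diegetic.
Sound (2): nothing in the booth produces it and the characters don't hear it — pure soundtrack, so non-diegetic.
(3) it's the physical sound of Yusra moving in the space → diegetic.
Only (1) is meta-diegetic.

1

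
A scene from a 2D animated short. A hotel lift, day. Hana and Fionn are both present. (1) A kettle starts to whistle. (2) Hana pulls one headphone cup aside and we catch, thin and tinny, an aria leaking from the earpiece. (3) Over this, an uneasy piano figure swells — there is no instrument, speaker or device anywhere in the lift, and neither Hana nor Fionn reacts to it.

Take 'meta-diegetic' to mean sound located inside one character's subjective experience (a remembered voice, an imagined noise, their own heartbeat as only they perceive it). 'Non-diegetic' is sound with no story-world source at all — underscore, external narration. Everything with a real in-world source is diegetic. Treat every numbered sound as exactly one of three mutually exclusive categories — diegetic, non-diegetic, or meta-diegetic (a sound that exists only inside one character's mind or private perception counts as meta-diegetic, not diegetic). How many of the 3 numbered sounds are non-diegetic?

1

(1) a kettle is a real object/event in the scene's world → diegetic.
(2) is diegetic: the headphones are an on-screen source.
(3) is non-diegetic: it has no source in the story world and no character can hear it — it's underscore.
So 1 of the 3 is non-diegetic: (3).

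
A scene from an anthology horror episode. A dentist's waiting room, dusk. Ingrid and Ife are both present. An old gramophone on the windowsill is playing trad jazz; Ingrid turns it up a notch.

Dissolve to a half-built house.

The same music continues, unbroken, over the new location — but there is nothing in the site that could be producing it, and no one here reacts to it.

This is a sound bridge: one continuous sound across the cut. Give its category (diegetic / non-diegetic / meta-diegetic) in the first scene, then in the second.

Scene one: an old gramophone is an on-screen source and Ingrid reacts to it → diegetic.
Scene two: there is no source in the site and no one hears it — it's now underscore → non-diegetic.

diegetic, non-diegetic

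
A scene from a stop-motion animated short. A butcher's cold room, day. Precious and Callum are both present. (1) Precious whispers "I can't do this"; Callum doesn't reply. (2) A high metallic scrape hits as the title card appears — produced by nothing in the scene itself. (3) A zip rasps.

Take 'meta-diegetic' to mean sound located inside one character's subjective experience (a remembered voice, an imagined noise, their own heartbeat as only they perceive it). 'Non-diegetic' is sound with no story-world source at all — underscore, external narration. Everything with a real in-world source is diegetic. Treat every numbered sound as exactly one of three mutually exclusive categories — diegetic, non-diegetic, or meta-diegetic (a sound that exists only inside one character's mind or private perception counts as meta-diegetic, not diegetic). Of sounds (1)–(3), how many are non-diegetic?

(1) spoken by a character present in the story world → diegetic.
(2) an editorial stinger — it belongs to the cut, not the story world → non-diegetic.
(3) an in-world source (a zip); characters could hear it → diegetic.
So 1 of the 3 is non-diegetic: (2).

1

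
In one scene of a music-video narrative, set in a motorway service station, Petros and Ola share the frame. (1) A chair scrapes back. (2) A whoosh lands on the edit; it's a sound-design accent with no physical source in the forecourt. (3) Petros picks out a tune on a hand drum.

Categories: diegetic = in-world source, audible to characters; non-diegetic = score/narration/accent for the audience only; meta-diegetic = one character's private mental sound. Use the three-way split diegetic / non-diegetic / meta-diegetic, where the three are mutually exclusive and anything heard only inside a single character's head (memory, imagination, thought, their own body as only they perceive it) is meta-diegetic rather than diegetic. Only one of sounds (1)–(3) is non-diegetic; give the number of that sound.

Sound (1): an in-world source (a chair); characters could hear it, so diegetic.
(2) is non-diegetic: it's a sound-design accent with no in-world source; no one in the scene can hear it.
Sound (3): the instrument and the performer are both in the scene, so diegetic.
Only (2) is non-diegetic.

2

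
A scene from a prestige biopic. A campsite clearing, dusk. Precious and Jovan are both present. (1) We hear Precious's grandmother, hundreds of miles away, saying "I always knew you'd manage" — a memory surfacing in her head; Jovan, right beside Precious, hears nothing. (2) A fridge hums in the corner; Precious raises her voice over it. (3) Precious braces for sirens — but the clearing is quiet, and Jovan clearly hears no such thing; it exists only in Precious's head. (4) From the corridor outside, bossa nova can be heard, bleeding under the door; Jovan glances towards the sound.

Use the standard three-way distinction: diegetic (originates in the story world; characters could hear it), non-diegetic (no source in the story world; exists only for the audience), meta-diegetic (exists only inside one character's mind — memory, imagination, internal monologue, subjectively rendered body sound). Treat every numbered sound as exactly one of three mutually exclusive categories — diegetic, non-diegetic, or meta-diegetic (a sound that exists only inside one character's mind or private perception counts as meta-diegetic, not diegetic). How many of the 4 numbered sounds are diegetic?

2

(1) is meta-diegetic: the voice is a memory playing only inside Precious's mind; Jovan can't hear it.
(2) it's the actual ambient sound of the location → diegetic.
(3) Precious alone 'hears' it — an imagined sound, not present in the space → meta-diegetic.
Sound (4): it's coming from the corridor outside — a location within the story world — and Jovan reacts, so diegetic.
So 2 of the 4 are diegetic: (2), (4).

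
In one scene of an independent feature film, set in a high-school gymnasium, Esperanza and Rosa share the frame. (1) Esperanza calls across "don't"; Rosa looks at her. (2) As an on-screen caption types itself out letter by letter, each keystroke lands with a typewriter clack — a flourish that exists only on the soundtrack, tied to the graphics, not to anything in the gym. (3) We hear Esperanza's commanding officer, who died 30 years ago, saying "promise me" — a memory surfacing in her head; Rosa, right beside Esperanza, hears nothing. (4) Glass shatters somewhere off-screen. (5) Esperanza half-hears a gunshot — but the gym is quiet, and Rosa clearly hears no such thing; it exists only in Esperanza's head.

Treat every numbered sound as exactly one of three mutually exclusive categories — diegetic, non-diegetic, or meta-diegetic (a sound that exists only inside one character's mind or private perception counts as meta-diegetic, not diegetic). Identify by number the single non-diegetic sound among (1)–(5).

2

Sound (1): spoken by a character present in the story world, so diegetic.
(2) it accompanies on-screen graphics, not anything inside the story world → non-diegetic.
Sound (3): a remembered line, private to Esperanza — not present in the room, not audible to Rosa, so meta-diegetic.
(4) is diegetic: glass is a real object/event in the scene's world.
(5) is meta-diegetic: subjective to Esperanza: the gym is silent and Rosa hears nothing.
Only (2) is non-diegetic.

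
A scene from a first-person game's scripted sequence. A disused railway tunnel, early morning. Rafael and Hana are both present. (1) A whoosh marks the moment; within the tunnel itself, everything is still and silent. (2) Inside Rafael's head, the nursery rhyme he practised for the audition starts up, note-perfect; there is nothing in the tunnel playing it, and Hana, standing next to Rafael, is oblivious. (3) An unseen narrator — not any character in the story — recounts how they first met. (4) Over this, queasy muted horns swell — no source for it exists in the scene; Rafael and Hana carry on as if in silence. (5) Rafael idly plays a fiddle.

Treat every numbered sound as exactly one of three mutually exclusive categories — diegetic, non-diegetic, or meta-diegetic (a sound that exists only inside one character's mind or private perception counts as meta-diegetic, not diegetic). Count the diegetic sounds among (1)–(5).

1

Sound (1): it's a sound-design accent with no in-world source; no one in the scene can hear it, so non-diegetic.
(2) it lives in Rafael's subjectivity, not in the tunnel → meta-diegetic.
(3) is non-diegetic: external voice-over — not a character, not heard by anyone in the scene.
(4) it has no source in the story world and no character can hear it — it's underscore → non-diegetic.
(5) a character is playing a fiddle on screen → diegetic.
So 1 of the 5 is diegetic: (5).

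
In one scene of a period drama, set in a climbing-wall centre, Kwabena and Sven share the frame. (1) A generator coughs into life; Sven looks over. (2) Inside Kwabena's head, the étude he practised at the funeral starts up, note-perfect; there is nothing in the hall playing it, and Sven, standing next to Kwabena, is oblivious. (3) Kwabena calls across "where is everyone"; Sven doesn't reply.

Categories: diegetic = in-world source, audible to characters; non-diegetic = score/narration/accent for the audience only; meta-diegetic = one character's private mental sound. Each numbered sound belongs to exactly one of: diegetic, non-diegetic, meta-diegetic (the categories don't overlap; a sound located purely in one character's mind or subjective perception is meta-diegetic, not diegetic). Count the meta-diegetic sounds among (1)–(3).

(1) an in-world source (a generator); characters could hear it → diegetic.
(2) is meta-diegetic: it lives in Kwabena's subjectivity, not in the hall.
(3) is diegetic: spoken by a character present in the story world.
Meta-diegetic: (2) — that's 1.

1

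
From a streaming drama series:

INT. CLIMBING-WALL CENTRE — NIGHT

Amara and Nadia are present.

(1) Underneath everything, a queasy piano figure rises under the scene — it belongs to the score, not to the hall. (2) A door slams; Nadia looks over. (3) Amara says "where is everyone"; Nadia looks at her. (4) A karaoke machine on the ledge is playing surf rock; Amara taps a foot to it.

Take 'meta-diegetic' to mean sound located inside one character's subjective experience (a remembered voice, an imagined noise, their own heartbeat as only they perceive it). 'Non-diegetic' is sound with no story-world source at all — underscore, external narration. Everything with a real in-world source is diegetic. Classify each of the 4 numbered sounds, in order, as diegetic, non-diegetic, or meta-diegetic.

(1) is non-diegetic: nothing in the hall produces it and the characters don't hear it — pure soundtrack.
(2) a door is a real object/event in the scene's world → diegetic.
Sound (3): spoken by a character present in the story world, so diegetic.
(4) source music from a karaoke machine, which exists in the story world → diegetic.

non-diegetic, diegetic, diegetic, diegetic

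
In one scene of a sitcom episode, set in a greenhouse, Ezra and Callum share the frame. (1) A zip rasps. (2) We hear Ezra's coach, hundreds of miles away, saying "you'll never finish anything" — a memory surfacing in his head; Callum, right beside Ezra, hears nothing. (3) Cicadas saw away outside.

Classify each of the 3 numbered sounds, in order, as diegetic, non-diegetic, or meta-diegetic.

(1) is diegetic: an in-world source (a zip); characters could hear it.
(2) it's Ezra's recollection rendered as sound; the other character can't hear it → meta-diegetic.
(3) it's the actual ambient sound of the location → diegetic.

diegetic, meta-diegetic, diegetic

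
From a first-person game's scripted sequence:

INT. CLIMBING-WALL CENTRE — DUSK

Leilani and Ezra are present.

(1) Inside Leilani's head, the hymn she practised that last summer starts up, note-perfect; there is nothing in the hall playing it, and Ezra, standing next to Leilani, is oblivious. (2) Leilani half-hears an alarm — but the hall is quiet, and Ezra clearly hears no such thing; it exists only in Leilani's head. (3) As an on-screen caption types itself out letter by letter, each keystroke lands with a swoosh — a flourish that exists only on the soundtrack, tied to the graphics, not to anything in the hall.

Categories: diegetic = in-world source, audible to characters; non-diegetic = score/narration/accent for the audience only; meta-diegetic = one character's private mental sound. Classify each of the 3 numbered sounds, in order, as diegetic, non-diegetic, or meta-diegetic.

meta-diegetic, meta-diegetic, non-diegetic

Sound (1): the music is a memory playing inside Leilani's mind alone; no real-world source, Ezra can't hear it, so meta-diegetic.
Sound (2): Leilani alone 'hears' it — an imagined sound, not present in the space, so meta-diegetic.
(3) is non-diegetic: it accompanies on-screen graphics, not anything inside the story world.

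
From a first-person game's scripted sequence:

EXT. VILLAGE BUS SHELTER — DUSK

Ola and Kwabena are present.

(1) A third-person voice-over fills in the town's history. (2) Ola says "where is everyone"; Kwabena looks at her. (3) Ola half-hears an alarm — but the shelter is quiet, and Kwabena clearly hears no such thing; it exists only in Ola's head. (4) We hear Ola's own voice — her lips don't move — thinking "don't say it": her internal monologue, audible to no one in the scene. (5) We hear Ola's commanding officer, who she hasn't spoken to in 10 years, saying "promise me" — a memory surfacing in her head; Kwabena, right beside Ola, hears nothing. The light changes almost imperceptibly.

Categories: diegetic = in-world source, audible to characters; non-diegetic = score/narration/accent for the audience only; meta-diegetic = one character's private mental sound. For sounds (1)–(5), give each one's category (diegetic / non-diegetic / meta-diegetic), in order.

non-diegetic, diegetic, meta-diegetic, meta-diegetic, meta-diegetic

(1) commentary laid over the scene from outside the fiction → non-diegetic.
(2) is diegetic: on-screen dialogue — Ola speaks and Kwabena is there to hear.
Sound (3): Ola alone 'hears' it — an imagined sound, not present in the space, so meta-diegetic.
(4) Ola's thought-voice: a private mental sound no other character can hear → meta-diegetic.
(5) is meta-diegetic: a remembered line, private to Ola — not present in the room, not audible to Kwabena.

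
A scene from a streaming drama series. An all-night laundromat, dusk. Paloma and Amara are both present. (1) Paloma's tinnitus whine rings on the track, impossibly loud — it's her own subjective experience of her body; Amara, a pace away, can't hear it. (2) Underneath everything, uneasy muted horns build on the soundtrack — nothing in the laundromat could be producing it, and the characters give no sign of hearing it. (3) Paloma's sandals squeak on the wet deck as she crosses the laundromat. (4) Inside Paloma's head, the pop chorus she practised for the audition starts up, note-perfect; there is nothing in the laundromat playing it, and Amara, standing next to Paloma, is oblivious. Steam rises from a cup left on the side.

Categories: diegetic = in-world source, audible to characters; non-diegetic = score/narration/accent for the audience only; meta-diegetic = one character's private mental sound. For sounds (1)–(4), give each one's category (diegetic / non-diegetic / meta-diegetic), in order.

(1) is meta-diegetic: point-of-audition from inside Paloma's body; not a sound in the room.
Sound (2): nothing in the laundromat produces it and the characters don't hear it — pure soundtrack, so non-diegetic.
Sound (3): a character's body making contact with the set — an in-world sound, so diegetic.
(4) is meta-diegetic: the music is a memory playing inside Paloma's mind alone; no real-world source, Amara can't hear it.

meta-diegetic, non-diegetic, diegetic, meta-diegetic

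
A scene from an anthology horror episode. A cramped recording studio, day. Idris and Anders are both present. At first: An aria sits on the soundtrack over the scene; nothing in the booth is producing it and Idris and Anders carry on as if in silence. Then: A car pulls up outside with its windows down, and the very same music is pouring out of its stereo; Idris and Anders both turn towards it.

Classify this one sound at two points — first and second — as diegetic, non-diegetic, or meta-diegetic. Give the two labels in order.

First: no in-world source exists and no character can hear it — underscore → non-diegetic.
Second: the car stereo is now a real source in the story world and the characters hear it → diegetic.

non-diegetic, diegetic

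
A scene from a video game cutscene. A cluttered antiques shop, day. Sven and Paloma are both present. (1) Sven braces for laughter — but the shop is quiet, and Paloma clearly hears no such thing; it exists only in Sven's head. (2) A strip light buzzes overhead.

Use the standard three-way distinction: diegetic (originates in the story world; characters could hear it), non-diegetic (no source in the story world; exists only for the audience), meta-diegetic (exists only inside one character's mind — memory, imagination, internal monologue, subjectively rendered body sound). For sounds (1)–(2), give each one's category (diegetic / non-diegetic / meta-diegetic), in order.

Sound (1): the sound is imagined by Sven; nothing in the story world is producing it and Paloma can't hear it, so meta-diegetic.
(2) ambient/room sound belonging to the story's physical space → diegetic.

meta-diegetic, diegetic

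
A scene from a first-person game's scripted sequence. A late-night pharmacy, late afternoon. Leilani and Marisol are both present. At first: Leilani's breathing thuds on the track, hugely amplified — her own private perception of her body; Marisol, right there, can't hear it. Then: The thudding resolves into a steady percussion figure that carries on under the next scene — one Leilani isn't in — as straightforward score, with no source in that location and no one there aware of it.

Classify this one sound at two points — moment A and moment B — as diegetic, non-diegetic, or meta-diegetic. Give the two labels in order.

meta-diegetic, non-diegetic

Moment A: it's Leilani's subjective body sound, inaudible to Marisol → meta-diegetic.
Moment B: detached from Leilani and playing as sourceless score over a scene she isn't in — for the audience only → non-diegetic.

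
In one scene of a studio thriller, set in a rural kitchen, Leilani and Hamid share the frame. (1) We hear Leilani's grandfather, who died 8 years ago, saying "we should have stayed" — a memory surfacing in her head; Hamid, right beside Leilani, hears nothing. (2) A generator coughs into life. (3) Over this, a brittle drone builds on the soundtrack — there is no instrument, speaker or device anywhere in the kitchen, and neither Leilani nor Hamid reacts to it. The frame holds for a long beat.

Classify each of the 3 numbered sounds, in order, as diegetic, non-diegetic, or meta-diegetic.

meta-diegetic, diegetic, non-diegetic

Sound (1): a remembered line, private to Leilani — not present in the room, not audible to Hamid, so meta-diegetic.
(2) an in-world source (a generator); characters could hear it → diegetic.
(3) is non-diegetic: it has no source in the story world and no character can hear it — it's underscore.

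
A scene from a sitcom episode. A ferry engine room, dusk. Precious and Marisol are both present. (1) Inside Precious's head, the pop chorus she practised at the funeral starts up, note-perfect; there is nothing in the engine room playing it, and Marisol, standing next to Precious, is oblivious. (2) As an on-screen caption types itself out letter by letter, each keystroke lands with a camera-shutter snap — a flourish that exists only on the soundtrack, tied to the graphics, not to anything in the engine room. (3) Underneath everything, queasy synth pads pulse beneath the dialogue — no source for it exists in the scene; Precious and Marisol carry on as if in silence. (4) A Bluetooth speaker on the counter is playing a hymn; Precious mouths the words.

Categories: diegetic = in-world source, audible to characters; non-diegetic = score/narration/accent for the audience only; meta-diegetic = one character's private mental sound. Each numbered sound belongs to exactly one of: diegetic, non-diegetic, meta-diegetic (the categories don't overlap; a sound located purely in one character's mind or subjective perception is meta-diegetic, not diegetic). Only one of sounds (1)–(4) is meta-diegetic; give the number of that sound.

Sound (1): the music is a memory playing inside Precious's mind alone; no real-world source, Marisol can't hear it, so meta-diegetic.
Sound (2): it accompanies on-screen graphics, not anything inside the story world, so non-diegetic.
Sound (3): it has no source in the story world and no character can hear it — it's underscore, so non-diegetic.
(4) is diegetic: source music from a Bluetooth speaker, which exists in the story world.
Only (1) is meta-diegetic.

1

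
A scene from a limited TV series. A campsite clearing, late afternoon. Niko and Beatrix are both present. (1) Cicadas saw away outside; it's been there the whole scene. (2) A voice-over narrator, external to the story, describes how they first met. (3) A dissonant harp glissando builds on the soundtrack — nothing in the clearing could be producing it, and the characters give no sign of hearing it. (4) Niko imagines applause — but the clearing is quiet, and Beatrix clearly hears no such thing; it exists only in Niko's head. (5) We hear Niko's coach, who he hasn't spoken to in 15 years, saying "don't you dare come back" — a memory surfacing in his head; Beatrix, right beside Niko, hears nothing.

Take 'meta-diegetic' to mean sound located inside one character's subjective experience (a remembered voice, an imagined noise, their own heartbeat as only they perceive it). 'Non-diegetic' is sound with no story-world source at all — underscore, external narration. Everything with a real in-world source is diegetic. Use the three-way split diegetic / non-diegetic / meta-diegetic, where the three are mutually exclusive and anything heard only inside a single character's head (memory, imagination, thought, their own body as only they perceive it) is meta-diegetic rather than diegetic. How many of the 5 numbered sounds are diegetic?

1

Sound (1): ambient/room sound belonging to the story's physical space, so diegetic.
(2) the narrator exists outside the story world, addressing only the audience → non-diegetic.
Sound (3): it has no source in the story world and no character can hear it — it's underscore, so non-diegetic.
(4) the sound is imagined by Niko; nothing in the story world is producing it and Beatrix can't hear it → meta-diegetic.
(5) the voice is a memory playing only inside Niko's mind; Beatrix can't hear it → meta-diegetic.
Diegetic: (1) — that's 1.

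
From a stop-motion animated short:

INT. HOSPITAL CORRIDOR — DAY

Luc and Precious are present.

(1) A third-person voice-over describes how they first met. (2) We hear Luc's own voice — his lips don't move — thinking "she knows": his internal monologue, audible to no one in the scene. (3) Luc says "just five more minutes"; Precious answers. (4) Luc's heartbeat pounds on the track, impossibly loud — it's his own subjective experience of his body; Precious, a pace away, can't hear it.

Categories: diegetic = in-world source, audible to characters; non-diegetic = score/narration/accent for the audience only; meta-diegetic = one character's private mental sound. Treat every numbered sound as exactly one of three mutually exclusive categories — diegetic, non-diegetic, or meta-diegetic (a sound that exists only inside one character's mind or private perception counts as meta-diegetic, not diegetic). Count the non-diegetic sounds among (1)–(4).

Sound (1): commentary laid over the scene from outside the fiction, so non-diegetic.
Sound (2): it's Luc's unspoken thought, heard only by the audience via his subjectivity, so meta-diegetic.
Sound (3): Luc is a character speaking aloud in the scene, so diegetic.
(4) is meta-diegetic: point-of-audition from inside Luc's body; not a sound in the room.
So 1 of the 4 is non-diegetic: (1).

1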